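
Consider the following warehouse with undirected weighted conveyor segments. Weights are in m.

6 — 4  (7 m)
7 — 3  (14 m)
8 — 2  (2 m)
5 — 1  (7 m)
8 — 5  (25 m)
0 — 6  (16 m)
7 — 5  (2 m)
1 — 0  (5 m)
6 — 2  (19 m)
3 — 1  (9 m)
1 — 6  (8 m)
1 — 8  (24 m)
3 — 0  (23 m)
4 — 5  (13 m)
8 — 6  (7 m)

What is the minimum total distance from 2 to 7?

26 m

Shortest distances from 2:
2: 0
8: 2  (via 2)
6: 9  (via 8)
4: 16  (via 6)
1: 17  (via 6)
0: 22  (via 1)
5: 24  (via 1)
3: 26  (via 1)
7: 26  (via 5)
Shortest route: 2–8–6–1–5–7 = 26 m.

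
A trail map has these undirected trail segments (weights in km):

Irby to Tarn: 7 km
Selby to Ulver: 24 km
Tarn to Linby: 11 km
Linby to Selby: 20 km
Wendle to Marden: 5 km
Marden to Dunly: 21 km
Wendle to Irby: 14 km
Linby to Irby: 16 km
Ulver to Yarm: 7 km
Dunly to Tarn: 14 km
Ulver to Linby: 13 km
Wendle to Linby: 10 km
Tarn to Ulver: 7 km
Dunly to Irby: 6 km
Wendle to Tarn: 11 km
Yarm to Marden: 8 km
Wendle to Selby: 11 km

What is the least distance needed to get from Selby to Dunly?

Compare a few routes:
Selby–Wendle–Tarn–Irby–Dunly: 11+11+7+6 = 35
Selby–Wendle–Irby–Dunly: 11+14+6 = 31
The minimum is 31 km via Selby–Wendle–Irby–Dunly.

31 km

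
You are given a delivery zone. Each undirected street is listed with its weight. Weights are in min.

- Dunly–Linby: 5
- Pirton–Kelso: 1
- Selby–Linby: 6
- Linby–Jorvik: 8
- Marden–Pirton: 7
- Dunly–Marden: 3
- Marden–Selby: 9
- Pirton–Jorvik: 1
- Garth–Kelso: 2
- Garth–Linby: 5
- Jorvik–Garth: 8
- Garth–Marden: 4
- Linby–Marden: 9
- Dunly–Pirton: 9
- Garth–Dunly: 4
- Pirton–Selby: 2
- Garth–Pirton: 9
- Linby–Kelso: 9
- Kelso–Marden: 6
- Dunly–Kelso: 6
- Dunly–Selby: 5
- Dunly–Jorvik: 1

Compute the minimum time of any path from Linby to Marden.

8 min

Shortest distances from Linby:
Linby: 0
Dunly: 5  (via Linby)
Garth: 5  (via Linby)
Jorvik: 6  (via Dunly)
Selby: 6  (via Linby)
Pirton: 7  (via Jorvik)
Kelso: 7  (via Garth)
Marden: 8  (via Dunly)
Shortest route: Linby → Dunly → Marden = 8 min.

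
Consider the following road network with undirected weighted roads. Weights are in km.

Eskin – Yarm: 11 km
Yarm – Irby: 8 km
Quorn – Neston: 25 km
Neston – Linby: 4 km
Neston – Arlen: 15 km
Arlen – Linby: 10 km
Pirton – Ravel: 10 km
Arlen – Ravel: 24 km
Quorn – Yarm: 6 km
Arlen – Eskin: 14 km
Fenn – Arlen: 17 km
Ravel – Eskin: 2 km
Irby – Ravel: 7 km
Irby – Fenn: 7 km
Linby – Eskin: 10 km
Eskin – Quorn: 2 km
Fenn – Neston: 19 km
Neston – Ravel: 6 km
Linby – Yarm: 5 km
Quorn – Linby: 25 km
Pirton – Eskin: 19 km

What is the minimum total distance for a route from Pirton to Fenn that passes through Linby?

40 km

Best Pirton to Linby: Pirton → Ravel → Neston → Linby costing 20
Shortest Linby→Fenn: Linby → Yarm → Irby → Fenn = 20
Total via Linby: 20 + 20 = 40 km.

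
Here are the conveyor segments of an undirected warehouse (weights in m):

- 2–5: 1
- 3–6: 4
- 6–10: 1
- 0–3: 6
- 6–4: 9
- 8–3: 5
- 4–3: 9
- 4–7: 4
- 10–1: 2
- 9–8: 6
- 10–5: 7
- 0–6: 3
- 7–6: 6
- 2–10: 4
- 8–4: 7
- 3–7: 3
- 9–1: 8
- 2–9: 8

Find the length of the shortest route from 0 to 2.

8 m

Compare a few routes:
0 - 6 - 10 - 2: 3+1+4 = 8
0 - 6 - 10 - 5 - 2: 3+1+7+1 = 12
Cheapest is 0 - 6 - 10 - 2 at 8 m.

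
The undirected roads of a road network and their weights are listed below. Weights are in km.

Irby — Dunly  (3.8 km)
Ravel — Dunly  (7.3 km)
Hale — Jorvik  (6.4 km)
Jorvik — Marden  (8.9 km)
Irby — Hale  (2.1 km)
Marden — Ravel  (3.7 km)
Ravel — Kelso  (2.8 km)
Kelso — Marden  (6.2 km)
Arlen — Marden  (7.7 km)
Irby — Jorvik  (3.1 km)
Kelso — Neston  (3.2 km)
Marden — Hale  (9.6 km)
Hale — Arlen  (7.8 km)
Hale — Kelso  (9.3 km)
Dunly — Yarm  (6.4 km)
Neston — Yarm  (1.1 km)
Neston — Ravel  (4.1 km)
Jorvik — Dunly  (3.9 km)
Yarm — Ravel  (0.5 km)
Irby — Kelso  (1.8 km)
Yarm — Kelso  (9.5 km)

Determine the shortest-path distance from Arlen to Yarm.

Shortest distances from Arlen:
Arlen: 0
Marden: 7.7  (via Arlen)
Hale: 7.8  (via Arlen)
Irby: 9.9  (via Hale)
Ravel: 11.4  (via Marden)
Kelso: 11.7  (via Irby)
Yarm: 11.9  (via Ravel)
Shortest route: Arlen → Marden → Ravel → Yarm = 11.9 km.

11.9 km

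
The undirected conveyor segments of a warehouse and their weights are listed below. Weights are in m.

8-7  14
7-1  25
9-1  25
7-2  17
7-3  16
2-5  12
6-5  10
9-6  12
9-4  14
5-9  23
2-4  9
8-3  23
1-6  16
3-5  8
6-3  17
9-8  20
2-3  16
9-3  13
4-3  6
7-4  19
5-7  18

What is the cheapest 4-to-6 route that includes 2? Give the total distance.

Shortest 4→2: 4–2 = 9
Best 2 to 6: 2–5–6 costing 22
Total via 2: 9 + 22 = 31 m.

31 m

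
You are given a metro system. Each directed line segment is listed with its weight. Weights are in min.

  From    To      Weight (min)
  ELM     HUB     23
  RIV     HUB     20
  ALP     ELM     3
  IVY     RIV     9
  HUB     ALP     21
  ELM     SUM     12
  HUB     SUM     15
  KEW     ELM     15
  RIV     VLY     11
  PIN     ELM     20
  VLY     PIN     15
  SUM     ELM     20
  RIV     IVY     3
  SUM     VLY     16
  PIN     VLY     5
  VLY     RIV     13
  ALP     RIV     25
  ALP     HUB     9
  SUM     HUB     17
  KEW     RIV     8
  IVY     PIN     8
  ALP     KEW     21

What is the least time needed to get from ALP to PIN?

Shortest distances from ALP:
ALP: 0
ELM: 3  (via ALP)
HUB: 9  (via ALP)
SUM: 15  (via ELM)
KEW: 21  (via ALP)
RIV: 25  (via ALP)
IVY: 28  (via RIV)
VLY: 31  (via SUM)
PIN: 36  (via IVY)
Shortest route: ALP → RIV → IVY → PIN = 36 min.

36 min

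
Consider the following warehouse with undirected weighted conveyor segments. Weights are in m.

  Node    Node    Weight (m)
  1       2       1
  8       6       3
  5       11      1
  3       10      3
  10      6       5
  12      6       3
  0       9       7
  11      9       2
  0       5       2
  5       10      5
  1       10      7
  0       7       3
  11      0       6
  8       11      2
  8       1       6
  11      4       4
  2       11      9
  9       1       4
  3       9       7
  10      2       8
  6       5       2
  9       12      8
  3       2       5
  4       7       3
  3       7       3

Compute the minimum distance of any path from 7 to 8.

8 m

Running Dijkstra from 7:
7: 0
0: 3  (via 7)
3: 3  (via 7)
4: 3  (via 7)
5: 5  (via 0)
10: 6  (via 3)
11: 6  (via 5)
6: 7  (via 5)
2: 8  (via 3)
8: 8  (via 11)
Shortest route: 7–0–5–11–8 = 8 m.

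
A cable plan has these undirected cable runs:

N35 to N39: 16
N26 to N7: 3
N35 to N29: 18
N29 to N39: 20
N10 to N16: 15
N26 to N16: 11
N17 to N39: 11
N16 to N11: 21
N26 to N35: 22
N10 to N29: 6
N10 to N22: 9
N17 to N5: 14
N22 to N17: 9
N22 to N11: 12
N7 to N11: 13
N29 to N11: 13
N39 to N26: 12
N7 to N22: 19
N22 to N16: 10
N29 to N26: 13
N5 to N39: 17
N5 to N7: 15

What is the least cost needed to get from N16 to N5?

Running Dijkstra from N16:
N16: 0
N22: 10  (via N16)
N26: 11  (via N16)
N7: 14  (via N26)
N10: 15  (via N16)
N17: 19  (via N22)
N11: 21  (via N16)
N29: 21  (via N10)
N39: 23  (via N26)
N5: 29  (via N7)
Shortest route: N16 → N26 → N7 → N5 = 29.

29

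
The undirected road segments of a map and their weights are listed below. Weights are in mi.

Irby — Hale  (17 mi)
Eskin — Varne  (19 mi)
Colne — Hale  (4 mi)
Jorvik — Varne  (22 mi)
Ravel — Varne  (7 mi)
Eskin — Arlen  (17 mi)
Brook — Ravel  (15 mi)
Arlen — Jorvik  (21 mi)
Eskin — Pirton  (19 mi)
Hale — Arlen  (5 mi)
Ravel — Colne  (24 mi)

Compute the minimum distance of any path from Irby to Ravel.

45 mi

Shortest distances from Irby:
Irby: 0
Hale: 17  (via Irby)
Colne: 21  (via Hale)
Arlen: 22  (via Hale)
Eskin: 39  (via Arlen)
Jorvik: 43  (via Arlen)
Ravel: 45  (via Colne)
Shortest route: Irby → Hale → Colne → Ravel = 45 mi.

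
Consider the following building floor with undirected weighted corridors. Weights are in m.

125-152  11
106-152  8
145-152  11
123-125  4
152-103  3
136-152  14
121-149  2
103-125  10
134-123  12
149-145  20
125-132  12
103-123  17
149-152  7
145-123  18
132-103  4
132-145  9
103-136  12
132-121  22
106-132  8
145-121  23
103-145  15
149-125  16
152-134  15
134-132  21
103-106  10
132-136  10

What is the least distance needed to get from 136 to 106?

18 m

Shortest distances from 136:
136: 0
132: 10  (via 136)
103: 12  (via 136)
152: 14  (via 136)
106: 18  (via 132)
Shortest route: 136–132–106 = 18 m.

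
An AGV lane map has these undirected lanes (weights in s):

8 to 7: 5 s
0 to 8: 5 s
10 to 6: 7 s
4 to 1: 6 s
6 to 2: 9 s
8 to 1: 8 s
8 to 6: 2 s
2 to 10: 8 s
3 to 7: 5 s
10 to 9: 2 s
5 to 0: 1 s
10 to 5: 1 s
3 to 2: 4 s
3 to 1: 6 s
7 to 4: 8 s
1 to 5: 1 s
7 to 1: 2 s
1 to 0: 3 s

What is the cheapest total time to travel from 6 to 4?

Compare a few routes:
6–8–0–1–4: 2+5+3+6 = 16
6–8–7–4: 2+5+8 = 15
The minimum is 15 s via 6–8–7–4.

15 s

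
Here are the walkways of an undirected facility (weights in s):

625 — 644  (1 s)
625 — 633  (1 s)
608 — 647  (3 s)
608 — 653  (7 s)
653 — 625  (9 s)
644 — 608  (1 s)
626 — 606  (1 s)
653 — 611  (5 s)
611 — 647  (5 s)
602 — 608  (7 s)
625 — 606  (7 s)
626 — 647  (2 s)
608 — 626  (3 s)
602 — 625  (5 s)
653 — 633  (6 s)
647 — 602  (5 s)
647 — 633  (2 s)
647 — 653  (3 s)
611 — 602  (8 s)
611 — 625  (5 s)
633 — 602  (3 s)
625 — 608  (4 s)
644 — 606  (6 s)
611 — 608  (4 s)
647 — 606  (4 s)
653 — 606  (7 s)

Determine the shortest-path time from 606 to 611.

Enumerating some paths:
606 - 626 - 647 - 611: 1+2+5 = 8
606 - 647 - 611: 4+5 = 9
The minimum is 8 s via 606 - 626 - 647 - 611.

8 s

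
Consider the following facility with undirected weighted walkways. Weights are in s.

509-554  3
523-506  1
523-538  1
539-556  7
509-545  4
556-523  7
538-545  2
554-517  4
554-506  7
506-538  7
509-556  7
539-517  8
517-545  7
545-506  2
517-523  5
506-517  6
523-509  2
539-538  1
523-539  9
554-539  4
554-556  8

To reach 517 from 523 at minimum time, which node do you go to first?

Candidate routes:
523 → 506 → 517: 1+6 = 7
523 → 517: 5 = 5
523 → 509 → 554 → 517: 2+3+4 = 9
Cheapest is 523 → 517 at 5 s.
So from 523 the first move is to 517.

517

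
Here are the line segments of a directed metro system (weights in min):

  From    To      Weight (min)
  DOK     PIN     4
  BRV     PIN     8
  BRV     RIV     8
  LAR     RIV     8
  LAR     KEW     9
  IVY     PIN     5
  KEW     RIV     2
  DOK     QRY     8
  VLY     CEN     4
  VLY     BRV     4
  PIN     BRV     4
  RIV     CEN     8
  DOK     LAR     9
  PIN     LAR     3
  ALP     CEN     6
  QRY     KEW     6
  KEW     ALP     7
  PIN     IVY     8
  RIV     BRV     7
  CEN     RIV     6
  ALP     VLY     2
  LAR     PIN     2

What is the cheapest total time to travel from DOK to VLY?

Compare a few routes:
DOK - PIN - LAR - KEW - ALP - VLY: 4+3+9+7+2 = 25
DOK - QRY - KEW - ALP - VLY: 8+6+7+2 = 23
DOK - LAR - KEW - ALP - VLY: 9+9+7+2 = 27
The minimum is 23 min via DOK - QRY - KEW - ALP - VLY.

23 min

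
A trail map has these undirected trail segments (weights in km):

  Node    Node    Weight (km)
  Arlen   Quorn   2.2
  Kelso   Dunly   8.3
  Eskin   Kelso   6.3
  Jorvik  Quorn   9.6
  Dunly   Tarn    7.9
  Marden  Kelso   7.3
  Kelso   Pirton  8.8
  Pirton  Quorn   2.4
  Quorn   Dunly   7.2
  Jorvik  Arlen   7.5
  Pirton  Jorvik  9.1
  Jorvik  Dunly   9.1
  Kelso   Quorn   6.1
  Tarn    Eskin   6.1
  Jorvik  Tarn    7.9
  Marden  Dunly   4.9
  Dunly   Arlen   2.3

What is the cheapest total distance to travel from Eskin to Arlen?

14.6 km

Enumerating some paths:
Eskin–Kelso–Quorn–Arlen: 6.3+6.1+2.2 = 14.6
Eskin–Tarn–Dunly–Arlen: 6.1+7.9+2.3 = 16.3
The minimum is 14.6 km via Eskin–Kelso–Quorn–Arlen.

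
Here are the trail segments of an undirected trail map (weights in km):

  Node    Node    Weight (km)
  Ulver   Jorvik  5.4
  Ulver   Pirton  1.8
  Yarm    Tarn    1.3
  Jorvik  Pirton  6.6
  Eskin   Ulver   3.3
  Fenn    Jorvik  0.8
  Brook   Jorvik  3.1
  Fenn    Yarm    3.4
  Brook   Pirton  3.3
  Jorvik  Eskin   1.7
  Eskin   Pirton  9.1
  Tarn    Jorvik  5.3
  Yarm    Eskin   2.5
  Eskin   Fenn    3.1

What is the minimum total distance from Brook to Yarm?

Enumerating some paths:
Brook - Jorvik - Tarn - Yarm: 3.1+5.3+1.3 = 9.7
Brook - Pirton - Ulver - Eskin - Yarm: 3.3+1.8+3.3+2.5 = 10.9
Brook - Jorvik - Fenn - Eskin - Yarm: 3.1+0.8+3.1+2.5 = 9.5
Brook - Jorvik - Fenn - Yarm: 3.1+0.8+3.4 = 7.3
The minimum is 7.3 km via Brook - Jorvik - Fenn - Yarm.

7.3 km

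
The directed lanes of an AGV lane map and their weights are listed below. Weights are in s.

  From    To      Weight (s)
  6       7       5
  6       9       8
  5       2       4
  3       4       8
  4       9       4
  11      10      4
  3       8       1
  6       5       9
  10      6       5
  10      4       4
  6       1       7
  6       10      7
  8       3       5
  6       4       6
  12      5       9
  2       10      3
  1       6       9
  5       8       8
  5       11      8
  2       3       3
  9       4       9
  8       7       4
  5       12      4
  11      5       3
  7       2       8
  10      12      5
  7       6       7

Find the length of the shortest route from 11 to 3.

Settle nodes by increasing distance from 11:
11: 0
5: 3  (via 11)
10: 4  (via 11)
2: 7  (via 5)
12: 7  (via 5)
4: 8  (via 10)
6: 9  (via 10)
3: 10  (via 2)
Shortest route: 11–5–2–3 = 10 s.

10 s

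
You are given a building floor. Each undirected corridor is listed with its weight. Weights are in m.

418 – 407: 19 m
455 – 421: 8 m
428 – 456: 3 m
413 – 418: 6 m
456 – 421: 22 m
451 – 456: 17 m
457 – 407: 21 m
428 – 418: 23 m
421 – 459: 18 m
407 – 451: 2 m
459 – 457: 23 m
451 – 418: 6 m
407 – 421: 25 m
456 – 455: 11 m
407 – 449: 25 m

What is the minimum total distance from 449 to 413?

39 m

Compare a few routes:
449 - 407 - 451 - 418 - 413: 25+2+6+6 = 39
449 - 407 - 418 - 413: 25+19+6 = 50
The minimum is 39 m via 449 - 407 - 451 - 418 - 413.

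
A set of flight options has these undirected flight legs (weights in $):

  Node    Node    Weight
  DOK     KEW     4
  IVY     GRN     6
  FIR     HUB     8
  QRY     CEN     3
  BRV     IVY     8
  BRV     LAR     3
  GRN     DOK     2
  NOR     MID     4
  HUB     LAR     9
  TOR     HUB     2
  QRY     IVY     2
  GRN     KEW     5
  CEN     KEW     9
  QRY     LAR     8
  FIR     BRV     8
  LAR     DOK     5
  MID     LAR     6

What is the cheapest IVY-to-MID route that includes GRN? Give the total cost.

$19

Best IVY to GRN: IVY → GRN costing 6
Shortest GRN→MID: GRN → DOK → LAR → MID = 13
Total via GRN: 6 + 13 = $19.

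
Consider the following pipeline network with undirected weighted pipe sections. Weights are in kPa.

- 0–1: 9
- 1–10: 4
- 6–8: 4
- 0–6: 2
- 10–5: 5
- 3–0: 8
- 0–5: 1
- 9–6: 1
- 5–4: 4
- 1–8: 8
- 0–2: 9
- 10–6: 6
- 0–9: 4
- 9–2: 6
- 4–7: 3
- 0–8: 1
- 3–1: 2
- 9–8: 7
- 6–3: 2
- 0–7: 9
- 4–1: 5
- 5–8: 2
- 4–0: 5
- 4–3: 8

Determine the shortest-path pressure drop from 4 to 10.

9 kPa

Compare a few routes:
4 → 0 → 5 → 10: 5+1+5 = 11
4 → 5 → 10: 4+5 = 9
The minimum is 9 kPa via 4 → 5 → 10.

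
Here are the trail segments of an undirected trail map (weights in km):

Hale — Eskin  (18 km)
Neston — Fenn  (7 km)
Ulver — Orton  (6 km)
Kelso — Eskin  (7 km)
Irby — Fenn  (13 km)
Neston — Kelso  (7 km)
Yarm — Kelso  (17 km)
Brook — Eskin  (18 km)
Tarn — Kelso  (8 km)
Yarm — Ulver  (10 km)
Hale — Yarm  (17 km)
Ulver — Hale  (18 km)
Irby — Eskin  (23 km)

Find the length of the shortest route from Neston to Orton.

Candidate routes:
Neston–Kelso–Yarm–Hale–Ulver–Orton: 7+17+17+18+6 = 65
Neston–Kelso–Eskin–Hale–Ulver–Orton: 7+7+18+18+6 = 56
Neston–Kelso–Yarm–Ulver–Orton: 7+17+10+6 = 40
Neston–Kelso–Eskin–Hale–Yarm–Ulver–Orton: 7+7+18+17+10+6 = 65
The minimum is 40 km via Neston–Kelso–Yarm–Ulver–Orton.

40 km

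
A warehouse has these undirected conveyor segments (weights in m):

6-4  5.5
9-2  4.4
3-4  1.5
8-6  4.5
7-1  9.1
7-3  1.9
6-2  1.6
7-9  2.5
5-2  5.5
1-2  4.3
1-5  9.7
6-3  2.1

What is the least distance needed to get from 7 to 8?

8.5 m

Enumerating some paths:
7 → 3 → 6 → 8: 1.9+2.1+4.5 = 8.5
7 → 9 → 2 → 6 → 8: 2.5+4.4+1.6+4.5 = 13
Cheapest is 7 → 3 → 6 → 8 at 8.5 m.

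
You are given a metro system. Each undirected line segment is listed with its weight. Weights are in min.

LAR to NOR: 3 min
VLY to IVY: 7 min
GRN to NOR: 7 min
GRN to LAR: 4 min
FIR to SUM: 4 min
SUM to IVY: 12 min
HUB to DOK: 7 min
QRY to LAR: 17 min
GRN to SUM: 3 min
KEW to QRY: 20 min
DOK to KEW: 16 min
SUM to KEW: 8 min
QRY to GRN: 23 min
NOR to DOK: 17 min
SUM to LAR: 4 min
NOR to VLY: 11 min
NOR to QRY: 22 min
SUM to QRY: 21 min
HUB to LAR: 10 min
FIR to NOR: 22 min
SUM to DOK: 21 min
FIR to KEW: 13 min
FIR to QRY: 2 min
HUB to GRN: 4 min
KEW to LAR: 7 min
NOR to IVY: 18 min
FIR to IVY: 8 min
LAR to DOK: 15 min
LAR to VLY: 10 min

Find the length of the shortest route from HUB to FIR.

Shortest distances from HUB:
HUB: 0
GRN: 4  (via HUB)
SUM: 7  (via GRN)
DOK: 7  (via HUB)
LAR: 8  (via GRN)
FIR: 11  (via SUM)
Shortest route: HUB → GRN → SUM → FIR = 11 min.

11 min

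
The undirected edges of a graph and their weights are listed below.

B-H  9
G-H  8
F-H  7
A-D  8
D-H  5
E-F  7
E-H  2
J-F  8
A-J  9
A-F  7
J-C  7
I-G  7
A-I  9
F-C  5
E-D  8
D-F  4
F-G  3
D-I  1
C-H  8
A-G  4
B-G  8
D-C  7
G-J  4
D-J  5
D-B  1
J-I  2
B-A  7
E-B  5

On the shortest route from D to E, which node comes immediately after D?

B

Enumerating some paths:
D–H–E: 5+2 = 7
D–B–E: 1+5 = 6
Cheapest is D–B–E at 6.
So from D the first move is to B.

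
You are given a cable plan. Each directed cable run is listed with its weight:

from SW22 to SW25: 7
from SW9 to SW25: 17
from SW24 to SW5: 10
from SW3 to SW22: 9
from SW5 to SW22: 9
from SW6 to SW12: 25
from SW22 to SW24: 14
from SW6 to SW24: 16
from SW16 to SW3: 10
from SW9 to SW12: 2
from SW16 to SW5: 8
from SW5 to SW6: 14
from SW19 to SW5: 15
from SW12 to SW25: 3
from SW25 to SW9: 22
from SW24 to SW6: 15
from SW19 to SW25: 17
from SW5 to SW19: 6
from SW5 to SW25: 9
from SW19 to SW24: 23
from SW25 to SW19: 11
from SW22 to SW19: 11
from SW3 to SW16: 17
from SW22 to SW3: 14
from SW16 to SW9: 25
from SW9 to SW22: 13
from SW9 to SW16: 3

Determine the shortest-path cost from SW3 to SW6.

38

Settle nodes by increasing distance from SW3:
SW3: 0
SW22: 9  (via SW3)
SW25: 16  (via SW22)
SW16: 17  (via SW3)
SW19: 20  (via SW22)
SW24: 23  (via SW22)
SW5: 25  (via SW16)
SW6: 38  (via SW24)
Shortest route: SW3–SW22–SW24–SW6 = 38.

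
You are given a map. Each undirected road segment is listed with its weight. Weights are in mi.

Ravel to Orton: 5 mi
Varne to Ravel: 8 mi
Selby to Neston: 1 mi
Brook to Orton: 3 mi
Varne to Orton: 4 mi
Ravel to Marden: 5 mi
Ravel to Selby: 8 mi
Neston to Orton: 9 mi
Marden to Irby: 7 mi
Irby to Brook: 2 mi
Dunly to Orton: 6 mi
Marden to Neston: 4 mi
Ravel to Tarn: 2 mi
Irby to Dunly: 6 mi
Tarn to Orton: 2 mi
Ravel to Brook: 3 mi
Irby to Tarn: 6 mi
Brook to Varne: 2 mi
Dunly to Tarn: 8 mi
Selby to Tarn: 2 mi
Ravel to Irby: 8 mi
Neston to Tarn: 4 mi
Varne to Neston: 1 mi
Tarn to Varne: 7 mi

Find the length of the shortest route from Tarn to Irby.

Shortest distances from Tarn:
Tarn: 0
Orton: 2  (via Tarn)
Selby: 2  (via Tarn)
Ravel: 2  (via Tarn)
Neston: 3  (via Selby)
Varne: 4  (via Neston)
Brook: 5  (via Orton)
Irby: 6  (via Tarn)
Shortest route: Tarn–Irby = 6 mi.

6 mi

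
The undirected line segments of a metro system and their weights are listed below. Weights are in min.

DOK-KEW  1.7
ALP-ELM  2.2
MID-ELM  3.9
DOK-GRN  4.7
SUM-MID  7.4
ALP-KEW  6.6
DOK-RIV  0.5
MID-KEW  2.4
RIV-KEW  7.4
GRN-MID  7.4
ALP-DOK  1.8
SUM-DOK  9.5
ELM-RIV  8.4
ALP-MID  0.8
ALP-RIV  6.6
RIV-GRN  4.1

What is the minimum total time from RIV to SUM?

Settle nodes by increasing distance from RIV:
RIV: 0
DOK: 0.5  (via RIV)
KEW: 2.2  (via DOK)
ALP: 2.3  (via DOK)
MID: 3.1  (via ALP)
GRN: 4.1  (via RIV)
ELM: 4.5  (via ALP)
SUM: 10  (via DOK)
Shortest route: RIV–DOK–SUM = 10 min.

10 min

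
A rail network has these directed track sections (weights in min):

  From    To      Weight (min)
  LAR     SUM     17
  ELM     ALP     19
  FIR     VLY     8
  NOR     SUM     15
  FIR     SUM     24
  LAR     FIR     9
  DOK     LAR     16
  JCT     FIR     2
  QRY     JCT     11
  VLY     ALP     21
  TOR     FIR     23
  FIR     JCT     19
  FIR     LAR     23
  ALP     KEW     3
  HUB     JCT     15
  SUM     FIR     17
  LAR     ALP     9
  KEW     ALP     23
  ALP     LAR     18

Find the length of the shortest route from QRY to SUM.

37 min

Running Dijkstra from QRY:
QRY: 0
JCT: 11  (via QRY)
FIR: 13  (via JCT)
VLY: 21  (via FIR)
LAR: 36  (via FIR)
SUM: 37  (via FIR)
Shortest route: QRY → JCT → FIR → SUM = 37 min.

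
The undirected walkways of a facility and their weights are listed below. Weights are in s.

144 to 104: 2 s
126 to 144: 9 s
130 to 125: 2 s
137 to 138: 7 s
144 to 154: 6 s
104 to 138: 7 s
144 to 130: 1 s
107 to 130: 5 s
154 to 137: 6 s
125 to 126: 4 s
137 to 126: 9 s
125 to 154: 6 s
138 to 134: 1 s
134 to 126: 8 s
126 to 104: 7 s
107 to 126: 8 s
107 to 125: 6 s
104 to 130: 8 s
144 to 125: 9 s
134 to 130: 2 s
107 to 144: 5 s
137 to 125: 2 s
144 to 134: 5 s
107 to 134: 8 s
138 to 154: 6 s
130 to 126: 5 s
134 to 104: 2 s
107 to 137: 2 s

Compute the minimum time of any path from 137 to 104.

7 s

Running Dijkstra from 137:
137: 0
125: 2  (via 137)
107: 2  (via 137)
130: 4  (via 125)
144: 5  (via 130)
154: 6  (via 137)
126: 6  (via 125)
134: 6  (via 130)
104: 7  (via 144)
Shortest route: 137 → 125 → 130 → 144 → 104 = 7 s.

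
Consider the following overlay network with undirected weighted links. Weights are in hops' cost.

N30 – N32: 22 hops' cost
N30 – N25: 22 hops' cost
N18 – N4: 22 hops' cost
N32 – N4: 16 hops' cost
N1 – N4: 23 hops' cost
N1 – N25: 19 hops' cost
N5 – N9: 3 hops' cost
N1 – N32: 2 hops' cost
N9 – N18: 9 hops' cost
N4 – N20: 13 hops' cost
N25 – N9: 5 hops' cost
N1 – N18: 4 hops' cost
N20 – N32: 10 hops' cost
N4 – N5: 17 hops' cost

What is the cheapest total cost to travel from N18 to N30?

28 hops' cost

Compare a few routes:
N18–N1–N32–N30: 4+2+22 = 28
N18–N1–N25–N30: 4+19+22 = 45
N18–N9–N25–N30: 9+5+22 = 36
N18–N9–N25–N1–N32–N30: 9+5+19+2+22 = 57
The minimum is 28 hops' cost via N18–N1–N32–N30.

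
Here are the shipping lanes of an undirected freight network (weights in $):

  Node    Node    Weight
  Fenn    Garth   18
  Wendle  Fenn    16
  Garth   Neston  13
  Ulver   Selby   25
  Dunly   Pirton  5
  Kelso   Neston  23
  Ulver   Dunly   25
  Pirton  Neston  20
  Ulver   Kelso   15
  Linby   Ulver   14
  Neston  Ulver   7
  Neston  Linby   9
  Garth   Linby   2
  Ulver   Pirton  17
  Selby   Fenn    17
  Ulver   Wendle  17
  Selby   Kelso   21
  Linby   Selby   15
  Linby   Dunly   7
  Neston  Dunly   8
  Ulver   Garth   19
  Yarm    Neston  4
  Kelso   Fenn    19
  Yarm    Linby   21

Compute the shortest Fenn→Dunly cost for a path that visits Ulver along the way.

Best Fenn to Ulver: Fenn → Wendle → Ulver costing 33
Shortest Ulver→Dunly: Ulver → Neston → Dunly = 15
Total via Ulver: 33 + 15 = $48.

$48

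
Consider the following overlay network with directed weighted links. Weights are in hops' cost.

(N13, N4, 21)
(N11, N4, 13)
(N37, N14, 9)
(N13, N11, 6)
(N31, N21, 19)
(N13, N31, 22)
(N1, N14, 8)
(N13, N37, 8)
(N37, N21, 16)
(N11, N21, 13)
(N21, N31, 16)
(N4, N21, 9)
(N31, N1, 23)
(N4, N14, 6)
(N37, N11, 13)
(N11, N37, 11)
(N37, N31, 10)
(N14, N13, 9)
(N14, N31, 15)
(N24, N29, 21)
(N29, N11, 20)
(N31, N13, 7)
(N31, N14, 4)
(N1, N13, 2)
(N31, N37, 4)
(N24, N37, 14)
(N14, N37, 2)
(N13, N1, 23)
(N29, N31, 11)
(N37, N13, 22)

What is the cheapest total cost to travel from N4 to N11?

Settle nodes by increasing distance from N4:
N4: 0
N14: 6  (via N4)
N37: 8  (via N14)
N21: 9  (via N4)
N13: 15  (via N14)
N31: 18  (via N37)
N11: 21  (via N37)
Shortest route: N4–N14–N37–N11 = 21 hops' cost.

21 hops' cost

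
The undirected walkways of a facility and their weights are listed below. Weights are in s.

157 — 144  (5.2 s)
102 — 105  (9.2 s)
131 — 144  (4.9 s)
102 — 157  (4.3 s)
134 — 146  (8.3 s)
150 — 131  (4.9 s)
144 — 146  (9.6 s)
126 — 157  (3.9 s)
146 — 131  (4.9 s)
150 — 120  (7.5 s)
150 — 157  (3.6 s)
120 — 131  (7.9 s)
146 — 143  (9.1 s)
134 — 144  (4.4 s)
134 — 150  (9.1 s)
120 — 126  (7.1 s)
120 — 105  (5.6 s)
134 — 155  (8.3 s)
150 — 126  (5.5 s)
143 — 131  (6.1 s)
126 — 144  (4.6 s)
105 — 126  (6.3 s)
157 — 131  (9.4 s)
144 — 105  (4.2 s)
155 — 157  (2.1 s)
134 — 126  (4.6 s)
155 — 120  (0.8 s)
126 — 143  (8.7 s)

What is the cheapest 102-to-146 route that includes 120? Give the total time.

20 s

Shortest 102→120: 102 → 157 → 155 → 120 = 7.2
Best 120 to 146: 120 → 131 → 146 costing 12.8
Total via 120: 7.2 + 12.8 = 20 s.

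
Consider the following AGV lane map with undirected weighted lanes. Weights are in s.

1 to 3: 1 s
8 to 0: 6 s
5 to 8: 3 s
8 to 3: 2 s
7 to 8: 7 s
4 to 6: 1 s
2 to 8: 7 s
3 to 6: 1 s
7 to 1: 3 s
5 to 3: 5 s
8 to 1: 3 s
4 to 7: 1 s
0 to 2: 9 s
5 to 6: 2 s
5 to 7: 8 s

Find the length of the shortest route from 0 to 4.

10 s

Shortest distances from 0:
0: 0
8: 6  (via 0)
3: 8  (via 8)
1: 9  (via 8)
2: 9  (via 0)
5: 9  (via 8)
6: 9  (via 3)
4: 10  (via 6)
Shortest route: 0 → 8 → 3 → 6 → 4 = 10 s.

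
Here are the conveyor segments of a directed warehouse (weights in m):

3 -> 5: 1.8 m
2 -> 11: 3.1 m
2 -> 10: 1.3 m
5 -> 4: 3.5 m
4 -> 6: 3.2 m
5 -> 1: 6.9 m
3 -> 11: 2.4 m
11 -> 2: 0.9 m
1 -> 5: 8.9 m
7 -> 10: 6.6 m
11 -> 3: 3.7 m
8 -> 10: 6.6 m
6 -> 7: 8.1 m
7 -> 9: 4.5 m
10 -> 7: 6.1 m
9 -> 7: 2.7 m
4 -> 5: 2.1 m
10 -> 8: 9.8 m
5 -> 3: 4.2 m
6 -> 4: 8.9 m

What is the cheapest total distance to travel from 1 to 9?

28.2 m

Candidate routes:
1–5–3–11–2–10–7–9: 8.9+4.2+2.4+0.9+1.3+6.1+4.5 = 28.3
1–5–4–6–7–9: 8.9+3.5+3.2+8.1+4.5 = 28.2
The minimum is 28.2 m via 1–5–4–6–7–9.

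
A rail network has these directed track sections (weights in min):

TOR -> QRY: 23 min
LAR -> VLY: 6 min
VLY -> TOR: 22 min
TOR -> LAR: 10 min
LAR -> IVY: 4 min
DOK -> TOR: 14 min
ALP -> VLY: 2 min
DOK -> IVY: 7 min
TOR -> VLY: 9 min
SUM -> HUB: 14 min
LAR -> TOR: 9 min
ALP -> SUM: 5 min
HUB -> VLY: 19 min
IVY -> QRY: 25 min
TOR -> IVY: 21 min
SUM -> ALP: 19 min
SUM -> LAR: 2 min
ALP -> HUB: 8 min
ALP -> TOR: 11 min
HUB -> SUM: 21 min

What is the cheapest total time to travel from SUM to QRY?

Compare a few routes:
SUM → ALP → TOR → QRY: 19+11+23 = 53
SUM → LAR → VLY → TOR → QRY: 2+6+22+23 = 53
SUM → LAR → IVY → QRY: 2+4+25 = 31
SUM → LAR → TOR → QRY: 2+9+23 = 34
The minimum is 31 min via SUM → LAR → IVY → QRY.

31 min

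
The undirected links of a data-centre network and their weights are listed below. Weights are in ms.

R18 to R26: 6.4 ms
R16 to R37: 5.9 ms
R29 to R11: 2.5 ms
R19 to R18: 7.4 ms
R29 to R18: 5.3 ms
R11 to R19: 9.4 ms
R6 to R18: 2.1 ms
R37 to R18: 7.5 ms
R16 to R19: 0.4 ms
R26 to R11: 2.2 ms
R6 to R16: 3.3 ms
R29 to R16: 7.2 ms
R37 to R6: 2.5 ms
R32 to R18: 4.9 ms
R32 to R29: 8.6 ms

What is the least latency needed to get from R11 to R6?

9.9 ms

Candidate routes:
R11 - R26 - R18 - R6: 2.2+6.4+2.1 = 10.7
R11 - R29 - R18 - R6: 2.5+5.3+2.1 = 9.9
The minimum is 9.9 ms via R11 - R29 - R18 - R6.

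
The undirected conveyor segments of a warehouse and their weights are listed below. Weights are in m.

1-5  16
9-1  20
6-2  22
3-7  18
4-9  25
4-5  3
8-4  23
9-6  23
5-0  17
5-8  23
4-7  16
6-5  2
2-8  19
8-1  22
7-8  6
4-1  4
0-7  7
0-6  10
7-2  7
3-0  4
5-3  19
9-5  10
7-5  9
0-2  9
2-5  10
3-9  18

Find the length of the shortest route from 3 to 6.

14 m

Enumerating some paths:
3–0–6: 4+10 = 14
3–5–6: 19+2 = 21
Cheapest is 3–0–6 at 14 m.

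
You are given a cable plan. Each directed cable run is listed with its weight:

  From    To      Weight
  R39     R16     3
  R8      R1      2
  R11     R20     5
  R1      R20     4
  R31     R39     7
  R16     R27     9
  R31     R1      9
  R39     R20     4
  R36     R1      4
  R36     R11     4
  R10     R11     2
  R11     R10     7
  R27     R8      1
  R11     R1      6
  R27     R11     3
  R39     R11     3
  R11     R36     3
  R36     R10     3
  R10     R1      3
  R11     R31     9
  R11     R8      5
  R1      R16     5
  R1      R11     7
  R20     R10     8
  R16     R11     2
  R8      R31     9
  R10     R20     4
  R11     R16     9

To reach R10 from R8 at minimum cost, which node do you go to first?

Compare a few routes:
R8–R1–R16–R11–R36–R10: 2+5+2+3+3 = 15
R8–R1–R20–R10: 2+4+8 = 14
Cheapest is R8–R1–R20–R10 at 14.
So from R8 the first move is to R1.

R1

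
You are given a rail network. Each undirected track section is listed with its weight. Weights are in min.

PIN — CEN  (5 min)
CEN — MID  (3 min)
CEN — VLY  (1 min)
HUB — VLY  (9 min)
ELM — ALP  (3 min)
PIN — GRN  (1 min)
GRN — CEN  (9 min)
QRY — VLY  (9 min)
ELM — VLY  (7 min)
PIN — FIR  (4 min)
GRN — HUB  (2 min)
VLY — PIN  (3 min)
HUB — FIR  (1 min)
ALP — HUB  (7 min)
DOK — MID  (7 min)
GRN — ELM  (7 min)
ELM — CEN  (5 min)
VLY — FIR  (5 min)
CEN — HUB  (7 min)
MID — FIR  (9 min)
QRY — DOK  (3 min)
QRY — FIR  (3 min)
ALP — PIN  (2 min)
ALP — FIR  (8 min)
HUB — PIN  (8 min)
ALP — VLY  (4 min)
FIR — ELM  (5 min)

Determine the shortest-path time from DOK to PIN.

Running Dijkstra from DOK:
DOK: 0
QRY: 3  (via DOK)
FIR: 6  (via QRY)
MID: 7  (via DOK)
HUB: 7  (via FIR)
GRN: 9  (via HUB)
CEN: 10  (via MID)
PIN: 10  (via FIR)
Shortest route: DOK → QRY → FIR → PIN = 10 min.

10 min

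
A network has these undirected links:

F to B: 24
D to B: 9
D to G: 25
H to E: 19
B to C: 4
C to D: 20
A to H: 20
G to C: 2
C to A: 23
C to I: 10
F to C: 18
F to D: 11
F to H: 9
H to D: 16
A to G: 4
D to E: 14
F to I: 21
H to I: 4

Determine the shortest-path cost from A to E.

Settle nodes by increasing distance from A:
A: 0
G: 4  (via A)
C: 6  (via G)
B: 10  (via C)
I: 16  (via C)
D: 19  (via B)
H: 20  (via A)
F: 24  (via C)
E: 33  (via D)
Shortest route: A → G → C → B → D → E = 33.

33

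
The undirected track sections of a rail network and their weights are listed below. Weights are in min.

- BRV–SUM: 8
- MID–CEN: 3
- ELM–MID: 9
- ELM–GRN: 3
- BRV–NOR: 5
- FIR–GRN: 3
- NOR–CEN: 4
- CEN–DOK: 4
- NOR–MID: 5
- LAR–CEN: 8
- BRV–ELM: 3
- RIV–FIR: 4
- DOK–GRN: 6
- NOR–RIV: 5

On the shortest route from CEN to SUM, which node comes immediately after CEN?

NOR

Enumerating some paths:
CEN–NOR–BRV–SUM: 4+5+8 = 17
CEN–MID–NOR–BRV–SUM: 3+5+5+8 = 21
The minimum is 17 min via CEN–NOR–BRV–SUM.
So from CEN the first move is to NOR.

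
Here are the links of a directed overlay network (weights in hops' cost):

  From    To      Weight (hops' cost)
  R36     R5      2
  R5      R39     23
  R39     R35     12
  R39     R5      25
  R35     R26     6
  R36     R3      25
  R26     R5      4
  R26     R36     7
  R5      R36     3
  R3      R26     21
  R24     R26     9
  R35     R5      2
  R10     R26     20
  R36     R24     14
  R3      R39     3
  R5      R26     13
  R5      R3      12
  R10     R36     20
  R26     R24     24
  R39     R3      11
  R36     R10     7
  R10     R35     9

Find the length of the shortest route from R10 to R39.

Running Dijkstra from R10:
R10: 0
R35: 9  (via R10)
R5: 11  (via R35)
R36: 14  (via R5)
R26: 15  (via R35)
R3: 23  (via R5)
R39: 26  (via R3)
Shortest route: R10 → R35 → R5 → R3 → R39 = 26 hops' cost.

26 hops' cost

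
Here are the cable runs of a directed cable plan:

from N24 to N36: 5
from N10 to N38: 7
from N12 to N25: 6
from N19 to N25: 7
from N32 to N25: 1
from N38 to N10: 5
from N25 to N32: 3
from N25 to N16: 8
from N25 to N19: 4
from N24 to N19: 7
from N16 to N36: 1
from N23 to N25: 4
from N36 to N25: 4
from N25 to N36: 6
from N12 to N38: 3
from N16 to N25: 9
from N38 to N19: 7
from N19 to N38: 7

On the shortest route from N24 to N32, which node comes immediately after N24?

N36

Candidate routes:
N24–N19–N25–N32: 7+7+3 = 17
N24–N36–N25–N32: 5+4+3 = 12
The minimum is 12 via N24–N36–N25–N32.
So from N24 the first move is to N36.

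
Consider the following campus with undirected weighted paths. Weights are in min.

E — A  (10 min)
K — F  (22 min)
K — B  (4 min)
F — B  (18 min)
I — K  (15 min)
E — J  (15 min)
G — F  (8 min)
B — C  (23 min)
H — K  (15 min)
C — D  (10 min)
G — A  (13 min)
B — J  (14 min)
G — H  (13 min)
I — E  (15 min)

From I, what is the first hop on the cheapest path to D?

K

Enumerating some paths:
I → K → F → B → C → D: 15+22+18+23+10 = 88
I → E → J → B → C → D: 15+15+14+23+10 = 77
I → E → A → G → F → B → C → D: 15+10+13+8+18+23+10 = 97
I → K → B → C → D: 15+4+23+10 = 52
Cheapest is I → K → B → C → D at 52 min.
So from I the first move is to K.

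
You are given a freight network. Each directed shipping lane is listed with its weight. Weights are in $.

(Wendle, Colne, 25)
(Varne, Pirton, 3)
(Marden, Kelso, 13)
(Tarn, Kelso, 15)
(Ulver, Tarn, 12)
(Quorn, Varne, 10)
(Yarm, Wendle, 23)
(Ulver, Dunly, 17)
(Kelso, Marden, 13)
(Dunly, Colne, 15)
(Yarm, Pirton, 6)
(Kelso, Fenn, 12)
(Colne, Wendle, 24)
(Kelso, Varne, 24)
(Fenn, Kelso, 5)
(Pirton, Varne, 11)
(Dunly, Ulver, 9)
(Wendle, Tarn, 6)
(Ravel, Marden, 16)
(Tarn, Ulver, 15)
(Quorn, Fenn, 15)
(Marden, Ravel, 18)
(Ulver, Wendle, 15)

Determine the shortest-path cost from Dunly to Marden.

Enumerating some paths:
Dunly–Ulver–Tarn–Kelso–Marden: 9+12+15+13 = 49
Dunly–Colne–Wendle–Tarn–Kelso–Marden: 15+24+6+15+13 = 73
Dunly–Ulver–Wendle–Tarn–Kelso–Marden: 9+15+6+15+13 = 58
The minimum is $49 via Dunly–Ulver–Tarn–Kelso–Marden.

$49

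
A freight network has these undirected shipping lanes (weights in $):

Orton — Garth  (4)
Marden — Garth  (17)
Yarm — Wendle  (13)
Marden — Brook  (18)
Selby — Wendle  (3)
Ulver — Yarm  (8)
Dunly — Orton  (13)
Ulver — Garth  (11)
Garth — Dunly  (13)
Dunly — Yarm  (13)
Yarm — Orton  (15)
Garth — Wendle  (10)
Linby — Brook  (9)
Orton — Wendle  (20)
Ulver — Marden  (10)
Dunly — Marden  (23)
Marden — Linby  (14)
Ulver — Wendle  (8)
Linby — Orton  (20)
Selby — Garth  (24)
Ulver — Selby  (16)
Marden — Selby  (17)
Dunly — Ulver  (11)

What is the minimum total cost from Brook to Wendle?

Settle nodes by increasing distance from Brook:
Brook: 0
Linby: 9  (via Brook)
Marden: 18  (via Brook)
Ulver: 28  (via Marden)
Orton: 29  (via Linby)
Garth: 33  (via Orton)
Selby: 35  (via Marden)
Wendle: 36  (via Ulver)
Shortest route: Brook–Marden–Ulver–Wendle = $36.

$36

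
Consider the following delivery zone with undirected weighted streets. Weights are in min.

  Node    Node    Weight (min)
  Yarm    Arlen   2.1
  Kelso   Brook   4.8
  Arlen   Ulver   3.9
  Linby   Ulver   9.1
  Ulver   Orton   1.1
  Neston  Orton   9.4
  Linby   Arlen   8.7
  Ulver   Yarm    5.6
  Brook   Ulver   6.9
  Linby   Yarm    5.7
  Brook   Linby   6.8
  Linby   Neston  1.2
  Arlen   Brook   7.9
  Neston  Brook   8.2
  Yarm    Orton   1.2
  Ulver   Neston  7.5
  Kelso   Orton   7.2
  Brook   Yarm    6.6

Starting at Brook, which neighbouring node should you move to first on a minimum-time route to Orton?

Yarm

Candidate routes:
Brook–Yarm–Orton: 6.6+1.2 = 7.8
Brook–Ulver–Orton: 6.9+1.1 = 8
The minimum is 7.8 min via Brook–Yarm–Orton.
So from Brook the first move is to Yarm.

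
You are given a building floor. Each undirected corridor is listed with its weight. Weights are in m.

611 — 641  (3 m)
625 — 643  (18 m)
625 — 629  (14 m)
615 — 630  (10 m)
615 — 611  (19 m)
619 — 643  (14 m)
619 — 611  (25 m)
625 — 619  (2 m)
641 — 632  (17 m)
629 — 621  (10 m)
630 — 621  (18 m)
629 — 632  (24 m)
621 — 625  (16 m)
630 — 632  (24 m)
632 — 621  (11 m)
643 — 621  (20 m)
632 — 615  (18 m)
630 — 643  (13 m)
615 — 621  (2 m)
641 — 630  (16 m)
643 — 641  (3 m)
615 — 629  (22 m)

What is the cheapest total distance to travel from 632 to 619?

Shortest distances from 632:
632: 0
621: 11  (via 632)
615: 13  (via 621)
641: 17  (via 632)
643: 20  (via 641)
611: 20  (via 641)
629: 21  (via 621)
630: 23  (via 615)
625: 27  (via 621)
619: 29  (via 625)
Shortest route: 632 → 621 → 625 → 619 = 29 m.

29 m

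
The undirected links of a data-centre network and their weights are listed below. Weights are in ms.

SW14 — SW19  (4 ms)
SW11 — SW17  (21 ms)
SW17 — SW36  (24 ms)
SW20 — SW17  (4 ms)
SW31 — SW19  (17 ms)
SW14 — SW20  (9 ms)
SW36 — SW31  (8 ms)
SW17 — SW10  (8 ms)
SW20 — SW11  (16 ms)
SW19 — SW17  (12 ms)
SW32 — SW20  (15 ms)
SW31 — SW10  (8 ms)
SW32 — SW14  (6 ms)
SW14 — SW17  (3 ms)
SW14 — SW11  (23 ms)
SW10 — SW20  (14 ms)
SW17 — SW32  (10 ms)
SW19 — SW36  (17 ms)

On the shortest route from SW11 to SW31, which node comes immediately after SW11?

Candidate routes:
SW11 - SW17 - SW10 - SW31: 21+8+8 = 37
SW11 - SW20 - SW17 - SW10 - SW31: 16+4+8+8 = 36
Cheapest is SW11 - SW20 - SW17 - SW10 - SW31 at 36 ms.
So from SW11 the first move is to SW20.

SW20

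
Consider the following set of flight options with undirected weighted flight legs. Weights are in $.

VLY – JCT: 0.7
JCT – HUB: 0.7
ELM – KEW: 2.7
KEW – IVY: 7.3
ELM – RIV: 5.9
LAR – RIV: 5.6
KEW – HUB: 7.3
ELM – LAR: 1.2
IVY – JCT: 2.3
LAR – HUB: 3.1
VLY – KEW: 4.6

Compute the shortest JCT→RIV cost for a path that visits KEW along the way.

$13.9

Shortest JCT→KEW: JCT–VLY–KEW = 5.3
Best KEW to RIV: KEW–ELM–RIV costing 8.6
Total via KEW: 5.3 + 8.6 = $13.9.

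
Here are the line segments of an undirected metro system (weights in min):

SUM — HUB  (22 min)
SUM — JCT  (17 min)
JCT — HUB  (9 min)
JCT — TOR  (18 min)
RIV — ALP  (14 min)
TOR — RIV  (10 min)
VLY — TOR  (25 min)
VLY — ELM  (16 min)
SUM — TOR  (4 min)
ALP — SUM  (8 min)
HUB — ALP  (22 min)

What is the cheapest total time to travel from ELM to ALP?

53 min

Candidate routes:
ELM - VLY - TOR - RIV - ALP: 16+25+10+14 = 65
ELM - VLY - TOR - SUM - ALP: 16+25+4+8 = 53
Cheapest is ELM - VLY - TOR - SUM - ALP at 53 min.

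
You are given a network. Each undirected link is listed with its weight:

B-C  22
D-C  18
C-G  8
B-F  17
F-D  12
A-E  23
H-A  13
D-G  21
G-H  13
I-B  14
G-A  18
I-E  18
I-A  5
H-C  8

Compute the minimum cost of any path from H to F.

Running Dijkstra from H:
H: 0
C: 8  (via H)
A: 13  (via H)
G: 13  (via H)
I: 18  (via A)
D: 26  (via C)
B: 30  (via C)
E: 36  (via A)
F: 38  (via D)
Shortest route: H–C–D–F = 38.

38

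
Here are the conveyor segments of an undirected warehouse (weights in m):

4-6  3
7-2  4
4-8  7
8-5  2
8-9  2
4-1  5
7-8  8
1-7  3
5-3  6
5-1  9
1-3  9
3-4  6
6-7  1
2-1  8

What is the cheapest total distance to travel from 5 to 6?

11 m

Candidate routes:
5–8–7–6: 2+8+1 = 11
5–8–4–6: 2+7+3 = 12
The minimum is 11 m via 5–8–7–6.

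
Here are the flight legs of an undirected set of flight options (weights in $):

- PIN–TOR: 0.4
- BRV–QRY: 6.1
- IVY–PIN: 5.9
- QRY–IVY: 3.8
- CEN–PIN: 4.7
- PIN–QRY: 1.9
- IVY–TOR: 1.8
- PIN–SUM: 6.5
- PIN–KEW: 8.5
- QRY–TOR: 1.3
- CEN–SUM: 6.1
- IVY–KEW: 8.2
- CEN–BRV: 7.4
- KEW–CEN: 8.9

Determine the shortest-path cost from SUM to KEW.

$15

Settle nodes by increasing distance from SUM:
SUM: 0
CEN: 6.1  (via SUM)
PIN: 6.5  (via SUM)
TOR: 6.9  (via PIN)
QRY: 8.2  (via TOR)
IVY: 8.7  (via TOR)
BRV: 13.5  (via CEN)
KEW: 15  (via CEN)
Shortest route: SUM → CEN → KEW = $15.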